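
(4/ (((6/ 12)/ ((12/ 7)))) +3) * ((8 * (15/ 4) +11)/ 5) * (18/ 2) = 43173/ 35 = 1233.51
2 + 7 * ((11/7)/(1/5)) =57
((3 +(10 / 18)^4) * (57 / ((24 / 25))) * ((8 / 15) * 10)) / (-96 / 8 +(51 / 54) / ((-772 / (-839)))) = -29787774400 / 333493443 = -89.32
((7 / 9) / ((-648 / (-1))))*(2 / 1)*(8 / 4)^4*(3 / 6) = 0.02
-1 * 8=-8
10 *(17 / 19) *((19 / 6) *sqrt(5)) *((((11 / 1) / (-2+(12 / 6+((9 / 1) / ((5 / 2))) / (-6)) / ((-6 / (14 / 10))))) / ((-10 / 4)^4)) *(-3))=17952 *sqrt(5) / 1745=23.00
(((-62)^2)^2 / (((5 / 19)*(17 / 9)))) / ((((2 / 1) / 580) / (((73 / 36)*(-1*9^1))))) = -2674568533176 / 17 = -157327560775.06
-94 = -94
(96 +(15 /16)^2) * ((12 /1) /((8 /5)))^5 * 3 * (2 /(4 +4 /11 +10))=621497559375 /647168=960334.19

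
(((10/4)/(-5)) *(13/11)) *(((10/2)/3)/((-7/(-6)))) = -65/77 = -0.84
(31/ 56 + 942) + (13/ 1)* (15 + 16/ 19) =1222005/ 1064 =1148.50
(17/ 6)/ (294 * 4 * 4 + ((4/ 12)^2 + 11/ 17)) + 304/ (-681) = -437064997/ 980405736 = -0.45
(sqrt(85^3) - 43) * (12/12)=-43 + 85 * sqrt(85)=740.66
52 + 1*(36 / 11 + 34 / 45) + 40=47534 / 495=96.03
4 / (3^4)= 4 / 81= 0.05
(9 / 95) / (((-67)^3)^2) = 9 / 8593546306055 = 0.00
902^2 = 813604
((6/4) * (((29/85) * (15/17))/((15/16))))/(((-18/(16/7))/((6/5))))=-3712/50575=-0.07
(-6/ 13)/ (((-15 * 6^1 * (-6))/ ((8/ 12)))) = -1/ 1755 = -0.00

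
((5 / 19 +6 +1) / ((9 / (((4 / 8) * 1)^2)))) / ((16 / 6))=0.08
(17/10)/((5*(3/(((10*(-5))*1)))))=-17/3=-5.67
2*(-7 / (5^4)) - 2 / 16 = -737 / 5000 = -0.15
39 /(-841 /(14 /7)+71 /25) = -650 /6961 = -0.09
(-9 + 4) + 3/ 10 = -47/ 10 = -4.70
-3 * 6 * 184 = -3312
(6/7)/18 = 1/21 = 0.05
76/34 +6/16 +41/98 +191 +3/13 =16829083/86632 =194.26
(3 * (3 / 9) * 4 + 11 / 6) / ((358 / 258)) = 1505 / 358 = 4.20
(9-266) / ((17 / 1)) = -257 / 17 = -15.12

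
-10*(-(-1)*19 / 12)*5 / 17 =-475 / 102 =-4.66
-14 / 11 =-1.27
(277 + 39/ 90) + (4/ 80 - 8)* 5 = 14261/ 60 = 237.68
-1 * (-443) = 443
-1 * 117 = -117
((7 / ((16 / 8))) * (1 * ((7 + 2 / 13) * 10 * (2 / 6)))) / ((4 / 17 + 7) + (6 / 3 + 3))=18445 / 2704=6.82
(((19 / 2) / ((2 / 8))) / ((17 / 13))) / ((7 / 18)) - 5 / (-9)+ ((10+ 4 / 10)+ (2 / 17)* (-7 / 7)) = 458177 / 5355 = 85.56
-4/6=-2/3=-0.67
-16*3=-48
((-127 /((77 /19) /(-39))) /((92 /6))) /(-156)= -7239 /14168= -0.51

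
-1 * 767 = -767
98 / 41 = 2.39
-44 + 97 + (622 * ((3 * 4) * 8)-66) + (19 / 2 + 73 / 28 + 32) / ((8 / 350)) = 986059 / 16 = 61628.69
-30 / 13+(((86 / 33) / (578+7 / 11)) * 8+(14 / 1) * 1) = 11.73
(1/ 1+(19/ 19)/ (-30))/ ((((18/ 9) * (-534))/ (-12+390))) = -609/ 1780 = -0.34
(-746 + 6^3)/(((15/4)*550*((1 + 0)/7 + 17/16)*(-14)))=1696/111375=0.02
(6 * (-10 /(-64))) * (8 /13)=15 /26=0.58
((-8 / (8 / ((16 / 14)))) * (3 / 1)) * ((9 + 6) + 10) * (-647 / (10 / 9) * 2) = 698760 / 7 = 99822.86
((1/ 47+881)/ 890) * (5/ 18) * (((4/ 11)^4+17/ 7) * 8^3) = 442902618112/ 1286109363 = 344.37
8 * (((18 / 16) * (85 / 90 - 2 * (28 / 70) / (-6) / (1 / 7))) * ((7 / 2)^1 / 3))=1183 / 60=19.72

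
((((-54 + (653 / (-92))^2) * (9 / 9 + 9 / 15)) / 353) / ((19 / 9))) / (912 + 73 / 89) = -1292013 / 151707006170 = -0.00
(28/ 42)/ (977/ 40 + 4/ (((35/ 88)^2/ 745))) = 784/ 22182759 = 0.00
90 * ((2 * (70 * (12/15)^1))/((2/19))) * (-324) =-31026240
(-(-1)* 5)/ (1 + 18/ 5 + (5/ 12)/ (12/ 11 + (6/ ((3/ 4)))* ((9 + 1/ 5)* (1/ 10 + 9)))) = 55345200/ 50924459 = 1.09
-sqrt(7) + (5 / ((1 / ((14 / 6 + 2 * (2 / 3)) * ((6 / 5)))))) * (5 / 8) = 55 / 4 - sqrt(7) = 11.10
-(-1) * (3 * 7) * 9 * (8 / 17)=1512 / 17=88.94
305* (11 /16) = 3355 /16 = 209.69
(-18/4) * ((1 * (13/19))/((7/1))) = -0.44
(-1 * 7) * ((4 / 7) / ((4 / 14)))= -14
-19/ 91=-0.21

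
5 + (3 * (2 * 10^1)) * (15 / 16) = 61.25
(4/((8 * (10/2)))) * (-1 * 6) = -3/5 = -0.60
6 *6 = 36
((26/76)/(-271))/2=-13/20596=-0.00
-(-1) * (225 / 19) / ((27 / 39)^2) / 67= 0.37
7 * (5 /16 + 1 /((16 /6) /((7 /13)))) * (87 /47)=65163 /9776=6.67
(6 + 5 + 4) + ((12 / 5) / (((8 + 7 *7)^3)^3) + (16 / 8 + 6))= 243472708289722189 / 10585769925640095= 23.00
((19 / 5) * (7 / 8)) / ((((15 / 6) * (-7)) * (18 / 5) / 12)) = -19 / 30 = -0.63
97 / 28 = 3.46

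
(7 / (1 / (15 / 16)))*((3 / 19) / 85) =63 / 5168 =0.01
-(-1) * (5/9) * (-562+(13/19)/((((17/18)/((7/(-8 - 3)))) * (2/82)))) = -10319720/31977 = -322.72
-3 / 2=-1.50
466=466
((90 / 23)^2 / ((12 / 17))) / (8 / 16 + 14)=22950 / 15341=1.50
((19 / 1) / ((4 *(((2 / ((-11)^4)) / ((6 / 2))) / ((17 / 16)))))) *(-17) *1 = -241181193 / 128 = -1884228.07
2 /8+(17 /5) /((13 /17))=1221 /260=4.70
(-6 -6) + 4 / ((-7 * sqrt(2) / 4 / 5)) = -12 -40 * sqrt(2) / 7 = -20.08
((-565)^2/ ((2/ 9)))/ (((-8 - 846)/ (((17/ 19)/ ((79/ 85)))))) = -4151521125/ 2563708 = -1619.34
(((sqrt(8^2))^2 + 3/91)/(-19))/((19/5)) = -29135/32851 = -0.89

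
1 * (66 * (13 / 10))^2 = 184041 / 25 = 7361.64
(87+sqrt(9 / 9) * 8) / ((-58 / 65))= -6175 / 58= -106.47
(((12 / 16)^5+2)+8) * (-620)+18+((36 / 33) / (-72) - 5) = -53510849 / 8448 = -6334.14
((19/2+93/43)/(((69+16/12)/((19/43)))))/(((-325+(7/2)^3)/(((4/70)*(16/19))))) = -385152/30819030305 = -0.00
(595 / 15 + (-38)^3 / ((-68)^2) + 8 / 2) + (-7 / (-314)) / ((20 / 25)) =31.83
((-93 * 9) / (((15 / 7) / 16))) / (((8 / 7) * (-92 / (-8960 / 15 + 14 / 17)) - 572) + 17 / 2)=6654386592 / 599810215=11.09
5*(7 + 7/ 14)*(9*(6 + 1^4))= 4725/ 2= 2362.50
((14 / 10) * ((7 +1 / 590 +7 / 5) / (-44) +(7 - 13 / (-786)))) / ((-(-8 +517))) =-487456193 / 25964802600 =-0.02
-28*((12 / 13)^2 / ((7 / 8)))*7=-32256 / 169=-190.86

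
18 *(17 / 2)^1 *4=612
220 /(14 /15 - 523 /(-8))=26400 /7957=3.32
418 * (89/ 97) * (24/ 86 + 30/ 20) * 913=2598355089/ 4171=622957.35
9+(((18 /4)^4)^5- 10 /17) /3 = 206680312804438600241 /53477376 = 3864817765262.80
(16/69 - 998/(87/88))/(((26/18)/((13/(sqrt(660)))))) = -1009744* sqrt(165)/36685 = -353.56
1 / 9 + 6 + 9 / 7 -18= -668 / 63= -10.60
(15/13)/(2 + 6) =15/104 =0.14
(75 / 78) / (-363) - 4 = -37777 / 9438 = -4.00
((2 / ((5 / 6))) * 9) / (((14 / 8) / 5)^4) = 3456000 / 2401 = 1439.40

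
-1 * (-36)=36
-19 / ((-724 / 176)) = 836 / 181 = 4.62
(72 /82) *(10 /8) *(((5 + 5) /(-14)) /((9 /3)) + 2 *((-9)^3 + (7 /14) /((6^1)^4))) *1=-66145645 /41328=-1600.50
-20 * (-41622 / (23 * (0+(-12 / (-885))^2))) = 196856225.54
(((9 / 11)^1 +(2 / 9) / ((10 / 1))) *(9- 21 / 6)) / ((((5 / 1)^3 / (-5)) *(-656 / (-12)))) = -52 / 15375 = -0.00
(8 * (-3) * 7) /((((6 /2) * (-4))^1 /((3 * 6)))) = 252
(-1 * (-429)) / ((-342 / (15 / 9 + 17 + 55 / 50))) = -84799 / 3420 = -24.80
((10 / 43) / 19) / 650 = 0.00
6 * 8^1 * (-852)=-40896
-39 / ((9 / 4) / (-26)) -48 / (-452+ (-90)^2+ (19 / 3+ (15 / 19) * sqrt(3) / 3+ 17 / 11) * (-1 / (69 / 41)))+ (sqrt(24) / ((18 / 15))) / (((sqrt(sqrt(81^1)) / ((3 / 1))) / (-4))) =-20 * sqrt(6) / 3 -610798320 * sqrt(3) / 4754111133720947+ 6427468685410668568 / 14262333401162841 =434.33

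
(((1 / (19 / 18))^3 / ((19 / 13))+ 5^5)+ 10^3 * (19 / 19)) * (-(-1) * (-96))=-51614394336 / 130321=-396055.85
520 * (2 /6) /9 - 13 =169 /27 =6.26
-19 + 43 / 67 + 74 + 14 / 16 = 30293 / 536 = 56.52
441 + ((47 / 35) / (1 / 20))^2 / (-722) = 7783177 / 17689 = 440.00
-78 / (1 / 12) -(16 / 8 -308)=-630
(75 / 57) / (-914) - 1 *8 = -138953 / 17366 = -8.00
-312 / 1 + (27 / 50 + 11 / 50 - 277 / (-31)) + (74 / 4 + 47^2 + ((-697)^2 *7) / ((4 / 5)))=13183537231 / 3100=4252753.95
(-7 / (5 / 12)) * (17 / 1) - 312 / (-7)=-241.03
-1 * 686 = -686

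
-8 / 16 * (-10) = 5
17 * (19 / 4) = 323 / 4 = 80.75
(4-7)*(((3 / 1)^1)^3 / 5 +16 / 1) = -321 / 5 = -64.20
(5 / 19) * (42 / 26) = 105 / 247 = 0.43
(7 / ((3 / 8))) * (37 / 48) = 259 / 18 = 14.39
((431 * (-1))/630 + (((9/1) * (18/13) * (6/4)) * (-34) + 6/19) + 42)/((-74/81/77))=9149365863/182780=50056.71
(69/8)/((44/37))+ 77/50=77377/8800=8.79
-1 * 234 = -234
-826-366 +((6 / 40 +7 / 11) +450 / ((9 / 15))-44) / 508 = -133062427 / 111760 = -1190.61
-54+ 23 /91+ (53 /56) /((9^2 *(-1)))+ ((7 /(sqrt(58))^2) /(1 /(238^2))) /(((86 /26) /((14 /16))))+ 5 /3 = 129150545375 /73533096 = 1756.36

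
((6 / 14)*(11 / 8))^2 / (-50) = -0.01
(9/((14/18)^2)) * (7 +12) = 13851/49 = 282.67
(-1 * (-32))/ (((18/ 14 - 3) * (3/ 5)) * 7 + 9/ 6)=-320/ 57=-5.61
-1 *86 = -86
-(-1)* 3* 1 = 3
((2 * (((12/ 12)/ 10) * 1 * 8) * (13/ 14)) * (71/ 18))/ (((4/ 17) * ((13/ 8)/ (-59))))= -284852/ 315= -904.29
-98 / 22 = -49 / 11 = -4.45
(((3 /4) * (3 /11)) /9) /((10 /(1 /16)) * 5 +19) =1 /36036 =0.00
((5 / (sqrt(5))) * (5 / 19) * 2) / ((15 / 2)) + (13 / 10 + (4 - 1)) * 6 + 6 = 4 * sqrt(5) / 57 + 159 / 5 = 31.96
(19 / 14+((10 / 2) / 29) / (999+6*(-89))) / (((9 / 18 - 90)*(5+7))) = -51257 / 40552092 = -0.00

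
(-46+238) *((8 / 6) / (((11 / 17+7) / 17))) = 36992 / 65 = 569.11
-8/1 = -8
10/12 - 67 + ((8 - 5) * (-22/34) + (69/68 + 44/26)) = -173443/2652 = -65.40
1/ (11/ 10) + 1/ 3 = 41/ 33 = 1.24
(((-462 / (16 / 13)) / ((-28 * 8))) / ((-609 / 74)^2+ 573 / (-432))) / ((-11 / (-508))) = 61025913 / 52360948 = 1.17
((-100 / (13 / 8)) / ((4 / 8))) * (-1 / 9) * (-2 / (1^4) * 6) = -6400 / 39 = -164.10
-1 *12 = -12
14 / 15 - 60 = -886 / 15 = -59.07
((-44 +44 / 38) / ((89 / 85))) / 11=-6290 / 1691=-3.72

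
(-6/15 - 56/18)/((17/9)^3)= -12798/24565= -0.52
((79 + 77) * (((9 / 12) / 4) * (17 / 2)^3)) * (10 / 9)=319345 / 16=19959.06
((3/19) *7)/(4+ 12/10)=105/494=0.21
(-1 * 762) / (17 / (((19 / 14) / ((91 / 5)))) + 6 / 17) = -615315 / 184378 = -3.34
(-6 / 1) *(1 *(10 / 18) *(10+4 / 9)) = -940 / 27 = -34.81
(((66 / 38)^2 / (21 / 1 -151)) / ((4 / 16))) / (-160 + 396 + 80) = -1089 / 3707470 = -0.00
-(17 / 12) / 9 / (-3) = 17 / 324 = 0.05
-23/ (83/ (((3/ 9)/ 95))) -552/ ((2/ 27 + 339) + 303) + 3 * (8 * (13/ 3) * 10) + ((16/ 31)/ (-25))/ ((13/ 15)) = 21465980461786/ 20657935155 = 1039.12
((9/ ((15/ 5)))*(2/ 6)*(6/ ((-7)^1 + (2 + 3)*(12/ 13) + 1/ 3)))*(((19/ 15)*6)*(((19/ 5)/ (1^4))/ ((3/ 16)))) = -56316/ 125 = -450.53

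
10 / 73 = 0.14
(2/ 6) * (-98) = -98/ 3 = -32.67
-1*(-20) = 20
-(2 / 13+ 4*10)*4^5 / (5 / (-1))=534528 / 65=8223.51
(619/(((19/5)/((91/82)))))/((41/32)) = 4506320/31939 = 141.09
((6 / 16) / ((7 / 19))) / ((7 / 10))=285 / 196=1.45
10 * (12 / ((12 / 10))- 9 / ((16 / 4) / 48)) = -980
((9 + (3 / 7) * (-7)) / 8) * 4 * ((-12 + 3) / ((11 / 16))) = -432 / 11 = -39.27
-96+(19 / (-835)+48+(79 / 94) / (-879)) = -3313285939 / 68992710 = -48.02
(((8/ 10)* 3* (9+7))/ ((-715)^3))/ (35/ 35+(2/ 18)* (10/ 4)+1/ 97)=-335232/ 4110338464375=-0.00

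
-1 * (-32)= 32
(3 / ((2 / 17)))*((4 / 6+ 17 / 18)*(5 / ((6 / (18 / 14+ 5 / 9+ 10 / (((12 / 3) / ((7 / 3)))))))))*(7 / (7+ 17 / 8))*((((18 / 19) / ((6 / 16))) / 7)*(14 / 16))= 2383655 / 37449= 63.65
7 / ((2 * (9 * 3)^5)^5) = 7 / 19464537206827446691829887763803561824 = 0.00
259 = 259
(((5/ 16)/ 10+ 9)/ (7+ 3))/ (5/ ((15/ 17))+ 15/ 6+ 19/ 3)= 289/ 4640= 0.06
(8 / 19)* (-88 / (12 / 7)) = -1232 / 57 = -21.61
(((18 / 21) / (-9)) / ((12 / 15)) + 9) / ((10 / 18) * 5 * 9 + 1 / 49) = 2611 / 7356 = 0.35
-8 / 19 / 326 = -4 / 3097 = -0.00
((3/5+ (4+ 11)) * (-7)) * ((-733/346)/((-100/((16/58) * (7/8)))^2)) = 9805341/7274650000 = 0.00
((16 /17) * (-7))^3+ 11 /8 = -11185381 /39304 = -284.59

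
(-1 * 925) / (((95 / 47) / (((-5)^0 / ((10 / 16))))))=-13912 / 19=-732.21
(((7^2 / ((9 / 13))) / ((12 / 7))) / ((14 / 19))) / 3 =12103 / 648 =18.68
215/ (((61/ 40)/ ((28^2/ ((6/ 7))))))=23598400/ 183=128953.01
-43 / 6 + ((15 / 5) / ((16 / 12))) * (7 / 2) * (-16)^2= 12053 / 6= 2008.83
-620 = -620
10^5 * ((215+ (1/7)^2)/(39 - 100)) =-1053600000/2989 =-352492.47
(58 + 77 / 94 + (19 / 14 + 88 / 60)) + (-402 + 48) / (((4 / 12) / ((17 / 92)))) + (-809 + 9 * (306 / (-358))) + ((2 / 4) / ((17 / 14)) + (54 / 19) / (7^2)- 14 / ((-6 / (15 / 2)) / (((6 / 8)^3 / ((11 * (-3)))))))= -61513626658786997 / 64680183173760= -951.04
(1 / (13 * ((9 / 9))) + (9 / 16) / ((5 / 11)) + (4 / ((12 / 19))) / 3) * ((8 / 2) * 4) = 32063 / 585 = 54.81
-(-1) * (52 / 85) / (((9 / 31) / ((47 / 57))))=1.74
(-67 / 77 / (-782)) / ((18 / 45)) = 0.00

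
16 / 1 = 16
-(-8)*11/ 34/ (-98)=-22/ 833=-0.03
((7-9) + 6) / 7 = 4 / 7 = 0.57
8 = 8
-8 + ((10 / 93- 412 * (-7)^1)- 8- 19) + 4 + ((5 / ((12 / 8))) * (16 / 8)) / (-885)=46964879 / 16461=2853.10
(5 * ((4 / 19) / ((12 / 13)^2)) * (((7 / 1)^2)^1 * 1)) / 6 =41405 / 4104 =10.09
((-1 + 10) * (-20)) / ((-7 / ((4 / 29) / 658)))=0.01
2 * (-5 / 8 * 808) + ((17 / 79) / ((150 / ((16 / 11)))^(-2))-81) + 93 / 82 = 248470793 / 207296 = 1198.63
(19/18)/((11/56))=532/99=5.37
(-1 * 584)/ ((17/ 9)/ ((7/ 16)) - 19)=36792/ 925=39.78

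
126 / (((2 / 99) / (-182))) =-1135134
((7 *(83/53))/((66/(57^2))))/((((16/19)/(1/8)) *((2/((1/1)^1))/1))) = 11955237/298496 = 40.05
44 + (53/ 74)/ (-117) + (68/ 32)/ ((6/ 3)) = 3120785/ 69264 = 45.06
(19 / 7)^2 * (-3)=-1083 / 49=-22.10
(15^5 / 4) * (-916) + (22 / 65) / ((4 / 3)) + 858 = -22606482177 / 130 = -173896016.75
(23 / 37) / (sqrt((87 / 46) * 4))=23 * sqrt(4002) / 6438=0.23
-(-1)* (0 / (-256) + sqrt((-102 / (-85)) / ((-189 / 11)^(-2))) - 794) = -794 + 189* sqrt(30) / 55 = -775.18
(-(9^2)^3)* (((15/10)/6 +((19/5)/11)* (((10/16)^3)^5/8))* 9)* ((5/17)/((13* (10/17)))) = -45996.98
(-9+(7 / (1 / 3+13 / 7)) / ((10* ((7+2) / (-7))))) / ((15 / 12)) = -12763 / 1725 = -7.40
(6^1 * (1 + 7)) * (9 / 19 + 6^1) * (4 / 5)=23616 / 95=248.59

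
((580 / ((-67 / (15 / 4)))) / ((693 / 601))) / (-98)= 435725 / 1516746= 0.29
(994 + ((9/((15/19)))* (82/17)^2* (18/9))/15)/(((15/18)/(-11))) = -490852692/36125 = -13587.62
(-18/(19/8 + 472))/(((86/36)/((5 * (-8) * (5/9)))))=3840/10879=0.35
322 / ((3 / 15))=1610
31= 31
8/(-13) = -8/13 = -0.62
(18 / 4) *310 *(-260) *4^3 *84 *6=-11699251200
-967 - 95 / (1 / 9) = -1822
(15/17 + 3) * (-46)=-3036/17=-178.59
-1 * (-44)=44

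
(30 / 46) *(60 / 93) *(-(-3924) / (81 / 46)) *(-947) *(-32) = 28414073.12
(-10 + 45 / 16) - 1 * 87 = -1507 / 16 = -94.19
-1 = -1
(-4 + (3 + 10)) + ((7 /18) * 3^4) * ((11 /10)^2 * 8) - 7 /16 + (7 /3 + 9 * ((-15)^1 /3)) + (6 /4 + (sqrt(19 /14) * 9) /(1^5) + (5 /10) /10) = 9 * sqrt(266) /14 + 326839 /1200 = 282.85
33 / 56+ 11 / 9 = 1.81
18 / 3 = 6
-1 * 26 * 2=-52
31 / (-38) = -31 / 38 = -0.82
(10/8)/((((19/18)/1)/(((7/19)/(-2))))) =-315/1444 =-0.22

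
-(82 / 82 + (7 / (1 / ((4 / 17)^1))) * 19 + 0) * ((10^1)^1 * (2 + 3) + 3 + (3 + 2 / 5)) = -154818 / 85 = -1821.39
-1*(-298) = 298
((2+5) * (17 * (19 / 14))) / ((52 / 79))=25517 / 104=245.36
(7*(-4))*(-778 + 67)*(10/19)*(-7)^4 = 477991080/19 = 25157425.26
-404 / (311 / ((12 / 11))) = -4848 / 3421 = -1.42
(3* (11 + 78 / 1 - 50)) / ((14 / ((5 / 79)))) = 585 / 1106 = 0.53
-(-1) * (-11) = -11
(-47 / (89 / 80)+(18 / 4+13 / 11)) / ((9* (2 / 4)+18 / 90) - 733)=357975 / 7130057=0.05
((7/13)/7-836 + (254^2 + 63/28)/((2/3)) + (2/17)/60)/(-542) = -2544367357/14373840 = -177.01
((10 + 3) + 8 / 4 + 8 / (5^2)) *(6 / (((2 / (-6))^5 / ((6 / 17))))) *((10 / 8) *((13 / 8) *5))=-10889073 / 136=-80066.71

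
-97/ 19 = -5.11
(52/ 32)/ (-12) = -13/ 96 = -0.14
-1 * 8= -8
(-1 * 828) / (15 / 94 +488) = -77832 / 45887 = -1.70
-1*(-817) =817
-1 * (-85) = 85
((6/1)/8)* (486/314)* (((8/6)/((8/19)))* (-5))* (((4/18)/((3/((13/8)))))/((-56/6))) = 33345/140672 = 0.24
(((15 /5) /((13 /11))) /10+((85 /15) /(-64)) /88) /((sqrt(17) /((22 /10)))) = 277679 *sqrt(17) /8486400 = 0.13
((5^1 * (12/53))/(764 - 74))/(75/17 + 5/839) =14263/38404595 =0.00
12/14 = 6/7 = 0.86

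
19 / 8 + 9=91 / 8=11.38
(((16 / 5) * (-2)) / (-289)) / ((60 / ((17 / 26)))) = 4 / 16575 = 0.00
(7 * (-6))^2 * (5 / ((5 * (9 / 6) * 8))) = 147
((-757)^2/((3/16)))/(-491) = -9168784/1473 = -6224.56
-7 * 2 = -14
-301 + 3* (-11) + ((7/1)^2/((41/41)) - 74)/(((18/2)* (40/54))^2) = -5353/16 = -334.56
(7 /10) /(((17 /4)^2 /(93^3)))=45043992 /1445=31172.31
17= 17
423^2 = 178929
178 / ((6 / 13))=1157 / 3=385.67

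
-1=-1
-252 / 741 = -84 / 247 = -0.34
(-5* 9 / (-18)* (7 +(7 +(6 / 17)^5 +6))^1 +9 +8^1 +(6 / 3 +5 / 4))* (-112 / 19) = -11173612156 / 26977283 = -414.19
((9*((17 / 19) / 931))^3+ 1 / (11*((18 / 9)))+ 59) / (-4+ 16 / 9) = -12941705318113125 / 487071275131672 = -26.57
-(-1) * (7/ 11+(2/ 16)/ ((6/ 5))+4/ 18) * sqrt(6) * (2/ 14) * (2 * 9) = 1525 * sqrt(6)/ 616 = 6.06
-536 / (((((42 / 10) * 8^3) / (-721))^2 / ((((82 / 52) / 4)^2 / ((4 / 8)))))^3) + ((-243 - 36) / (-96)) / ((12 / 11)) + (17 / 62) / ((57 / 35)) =429655713438191928637273278629537 / 152926465401024416109281994080256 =2.81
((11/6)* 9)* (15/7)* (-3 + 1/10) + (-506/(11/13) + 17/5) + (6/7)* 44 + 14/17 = -658.60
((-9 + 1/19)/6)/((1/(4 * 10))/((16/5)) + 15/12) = -1.19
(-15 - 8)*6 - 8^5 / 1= -32906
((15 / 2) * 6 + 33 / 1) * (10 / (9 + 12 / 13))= 3380 / 43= 78.60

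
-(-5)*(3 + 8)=55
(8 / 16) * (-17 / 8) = -17 / 16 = -1.06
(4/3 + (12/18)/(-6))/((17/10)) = 110/153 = 0.72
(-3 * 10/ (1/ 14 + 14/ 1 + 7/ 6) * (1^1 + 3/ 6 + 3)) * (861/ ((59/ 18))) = -4393683/ 1888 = -2327.16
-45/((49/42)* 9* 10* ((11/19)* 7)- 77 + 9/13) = -11115/86257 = -0.13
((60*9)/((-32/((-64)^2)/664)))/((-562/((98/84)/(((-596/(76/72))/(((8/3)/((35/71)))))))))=-114654208/125607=-912.80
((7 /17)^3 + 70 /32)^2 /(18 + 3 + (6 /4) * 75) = 31486018249 /824925558144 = 0.04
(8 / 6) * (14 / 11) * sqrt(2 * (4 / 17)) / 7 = 16 * sqrt(34) / 561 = 0.17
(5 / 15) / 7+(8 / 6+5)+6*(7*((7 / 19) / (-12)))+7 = 9649 / 798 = 12.09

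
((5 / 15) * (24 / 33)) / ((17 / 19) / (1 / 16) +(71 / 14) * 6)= 1064 / 196383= 0.01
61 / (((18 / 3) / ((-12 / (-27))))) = 122 / 27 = 4.52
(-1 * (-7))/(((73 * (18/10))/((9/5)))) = 7/73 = 0.10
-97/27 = -3.59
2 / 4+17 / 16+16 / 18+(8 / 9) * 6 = 1121 / 144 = 7.78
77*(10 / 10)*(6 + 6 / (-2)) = 231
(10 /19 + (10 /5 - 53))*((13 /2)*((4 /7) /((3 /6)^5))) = -113984 /19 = -5999.16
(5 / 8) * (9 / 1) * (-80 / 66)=-75 / 11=-6.82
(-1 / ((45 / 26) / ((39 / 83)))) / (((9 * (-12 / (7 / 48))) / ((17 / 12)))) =20111 / 38724480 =0.00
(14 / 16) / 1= 7 / 8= 0.88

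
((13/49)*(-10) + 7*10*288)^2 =975571044100/2401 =406318635.61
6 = 6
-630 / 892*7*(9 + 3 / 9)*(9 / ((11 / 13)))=-490.80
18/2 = 9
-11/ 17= -0.65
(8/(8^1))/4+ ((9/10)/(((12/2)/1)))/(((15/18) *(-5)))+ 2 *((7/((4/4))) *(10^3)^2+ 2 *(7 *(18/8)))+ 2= 7000032607/500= 14000065.21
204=204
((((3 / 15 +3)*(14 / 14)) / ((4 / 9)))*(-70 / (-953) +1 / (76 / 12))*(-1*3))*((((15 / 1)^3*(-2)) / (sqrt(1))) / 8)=76344525 / 18107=4216.30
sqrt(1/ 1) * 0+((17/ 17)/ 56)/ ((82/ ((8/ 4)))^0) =1/ 56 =0.02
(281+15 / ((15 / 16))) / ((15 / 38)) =3762 / 5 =752.40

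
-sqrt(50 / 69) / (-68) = 5 * sqrt(138) / 4692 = 0.01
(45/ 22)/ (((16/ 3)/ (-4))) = -135/ 88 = -1.53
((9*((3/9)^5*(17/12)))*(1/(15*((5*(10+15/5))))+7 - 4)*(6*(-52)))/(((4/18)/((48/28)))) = -28424/75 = -378.99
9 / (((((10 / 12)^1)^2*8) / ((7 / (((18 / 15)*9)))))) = 21 / 20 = 1.05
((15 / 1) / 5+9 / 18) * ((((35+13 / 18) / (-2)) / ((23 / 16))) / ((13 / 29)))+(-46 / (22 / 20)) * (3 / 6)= -3490568 / 29601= -117.92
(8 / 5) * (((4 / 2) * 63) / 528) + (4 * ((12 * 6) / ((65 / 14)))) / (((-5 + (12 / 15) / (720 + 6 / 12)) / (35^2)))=-391446463359 / 25752155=-15200.53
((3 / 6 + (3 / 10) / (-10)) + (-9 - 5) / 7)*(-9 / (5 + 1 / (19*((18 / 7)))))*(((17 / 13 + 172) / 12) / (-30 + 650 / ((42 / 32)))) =218444121 / 2565602000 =0.09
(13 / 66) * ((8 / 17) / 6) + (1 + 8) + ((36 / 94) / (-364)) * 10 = 64819186 / 7198191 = 9.00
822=822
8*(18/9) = 16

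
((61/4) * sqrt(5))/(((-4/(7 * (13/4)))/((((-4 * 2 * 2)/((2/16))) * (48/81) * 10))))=1776320 * sqrt(5)/27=147110.08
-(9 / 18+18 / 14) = -25 / 14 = -1.79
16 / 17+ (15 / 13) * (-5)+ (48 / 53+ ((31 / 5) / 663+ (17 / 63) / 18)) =-258880151 / 66412710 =-3.90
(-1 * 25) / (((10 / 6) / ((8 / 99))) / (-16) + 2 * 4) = -3200 / 859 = -3.73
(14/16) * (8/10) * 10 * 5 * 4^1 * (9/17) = 1260/17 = 74.12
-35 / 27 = -1.30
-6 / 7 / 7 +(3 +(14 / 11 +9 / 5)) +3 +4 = 34901 / 2695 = 12.95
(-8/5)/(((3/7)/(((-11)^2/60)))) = -1694/225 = -7.53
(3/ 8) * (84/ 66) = 21/ 44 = 0.48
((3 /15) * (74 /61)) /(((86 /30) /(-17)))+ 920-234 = 1795604 /2623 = 684.56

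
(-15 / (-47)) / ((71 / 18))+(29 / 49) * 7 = 98663 / 23359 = 4.22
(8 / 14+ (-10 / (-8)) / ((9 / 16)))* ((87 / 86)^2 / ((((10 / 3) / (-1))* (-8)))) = 27753 / 258860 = 0.11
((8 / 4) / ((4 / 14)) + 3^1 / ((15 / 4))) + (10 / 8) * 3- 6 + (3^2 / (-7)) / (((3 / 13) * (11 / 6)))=3867 / 1540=2.51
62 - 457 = -395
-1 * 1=-1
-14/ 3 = -4.67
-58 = -58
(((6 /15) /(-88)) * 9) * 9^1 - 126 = -27801 /220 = -126.37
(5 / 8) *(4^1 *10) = 25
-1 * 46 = -46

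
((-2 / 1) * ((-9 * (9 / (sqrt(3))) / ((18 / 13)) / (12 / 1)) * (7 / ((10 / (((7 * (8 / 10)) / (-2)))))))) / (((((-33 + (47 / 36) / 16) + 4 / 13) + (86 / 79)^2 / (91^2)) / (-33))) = -156441809828304 * sqrt(3) / 24269331515425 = -11.16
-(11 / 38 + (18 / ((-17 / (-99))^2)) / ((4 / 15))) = -12571372 / 5491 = -2289.45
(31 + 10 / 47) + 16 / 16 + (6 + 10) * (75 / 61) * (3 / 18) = 35.49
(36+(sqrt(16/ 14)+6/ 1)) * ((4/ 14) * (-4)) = -48 - 16 * sqrt(14)/ 49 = -49.22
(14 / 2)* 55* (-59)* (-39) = 885885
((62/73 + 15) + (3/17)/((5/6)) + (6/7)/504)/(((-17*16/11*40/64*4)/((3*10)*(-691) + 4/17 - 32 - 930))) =283006910813/50210860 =5636.37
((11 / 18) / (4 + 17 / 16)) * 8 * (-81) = -704 / 9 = -78.22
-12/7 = -1.71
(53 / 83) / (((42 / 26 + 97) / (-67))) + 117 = 12403339 / 106406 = 116.57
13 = 13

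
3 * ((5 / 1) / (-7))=-15 / 7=-2.14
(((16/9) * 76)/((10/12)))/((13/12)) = 9728/65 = 149.66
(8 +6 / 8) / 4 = 2.19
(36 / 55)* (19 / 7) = 684 / 385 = 1.78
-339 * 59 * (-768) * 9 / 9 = 15360768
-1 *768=-768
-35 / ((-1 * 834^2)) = 35 / 695556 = 0.00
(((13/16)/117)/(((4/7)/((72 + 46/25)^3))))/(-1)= -5504313269/1125000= -4892.72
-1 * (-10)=10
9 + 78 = 87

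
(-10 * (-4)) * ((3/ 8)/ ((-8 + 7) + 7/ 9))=-135/ 2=-67.50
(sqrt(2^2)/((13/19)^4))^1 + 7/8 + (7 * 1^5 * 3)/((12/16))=8682727/228488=38.00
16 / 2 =8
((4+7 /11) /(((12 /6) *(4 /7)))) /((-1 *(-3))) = 1.35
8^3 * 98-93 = 50083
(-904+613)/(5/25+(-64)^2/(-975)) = 283725/3901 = 72.73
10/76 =0.13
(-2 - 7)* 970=-8730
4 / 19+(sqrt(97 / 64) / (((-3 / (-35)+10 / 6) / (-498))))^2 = 1259805135859 / 10292224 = 122403.59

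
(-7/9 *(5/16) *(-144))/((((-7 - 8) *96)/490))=-11.91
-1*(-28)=28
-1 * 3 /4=-3 /4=-0.75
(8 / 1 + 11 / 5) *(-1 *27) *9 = -12393 / 5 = -2478.60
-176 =-176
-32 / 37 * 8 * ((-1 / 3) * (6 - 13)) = -1792 / 111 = -16.14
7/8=0.88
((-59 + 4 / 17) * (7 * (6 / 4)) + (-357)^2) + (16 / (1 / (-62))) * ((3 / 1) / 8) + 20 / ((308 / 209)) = 30100703 / 238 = 126473.54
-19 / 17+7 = 100 / 17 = 5.88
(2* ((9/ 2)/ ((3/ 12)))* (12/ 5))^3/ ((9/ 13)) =116453376/ 125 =931627.01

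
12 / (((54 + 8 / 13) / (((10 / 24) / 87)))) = 0.00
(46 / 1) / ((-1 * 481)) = -46 / 481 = -0.10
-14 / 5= -2.80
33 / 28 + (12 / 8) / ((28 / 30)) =39 / 14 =2.79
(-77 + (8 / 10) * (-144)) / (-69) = 961 / 345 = 2.79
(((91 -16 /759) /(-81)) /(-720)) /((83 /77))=483371 /333998640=0.00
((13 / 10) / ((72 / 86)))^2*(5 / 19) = 312481 / 492480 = 0.63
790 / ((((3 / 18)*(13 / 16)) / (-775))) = -58776000 / 13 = -4521230.77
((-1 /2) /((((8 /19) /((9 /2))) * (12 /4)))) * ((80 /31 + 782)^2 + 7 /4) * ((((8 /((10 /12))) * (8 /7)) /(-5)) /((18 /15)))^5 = 1131421820390473728 /50473521875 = 22416145.70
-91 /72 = -1.26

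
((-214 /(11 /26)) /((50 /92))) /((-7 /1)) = 255944 /1925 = 132.96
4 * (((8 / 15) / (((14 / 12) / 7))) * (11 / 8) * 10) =176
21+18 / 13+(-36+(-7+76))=720 / 13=55.38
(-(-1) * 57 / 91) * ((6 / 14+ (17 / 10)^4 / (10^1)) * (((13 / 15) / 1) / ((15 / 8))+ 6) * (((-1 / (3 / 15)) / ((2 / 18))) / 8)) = -36658887033 / 1274000000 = -28.77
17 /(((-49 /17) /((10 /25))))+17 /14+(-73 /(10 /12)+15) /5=-38379 /2450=-15.66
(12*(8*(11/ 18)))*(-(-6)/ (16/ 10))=220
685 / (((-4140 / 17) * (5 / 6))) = -2329 / 690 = -3.38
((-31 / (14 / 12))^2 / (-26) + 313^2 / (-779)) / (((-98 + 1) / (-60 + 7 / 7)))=-4477002305 / 48133631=-93.01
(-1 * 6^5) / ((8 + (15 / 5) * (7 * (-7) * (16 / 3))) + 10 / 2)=2592 / 257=10.09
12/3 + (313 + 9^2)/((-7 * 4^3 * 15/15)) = 699/224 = 3.12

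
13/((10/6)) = 7.80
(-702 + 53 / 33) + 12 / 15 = -115433 / 165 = -699.59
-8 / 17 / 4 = -2 / 17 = -0.12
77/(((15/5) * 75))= 77/225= 0.34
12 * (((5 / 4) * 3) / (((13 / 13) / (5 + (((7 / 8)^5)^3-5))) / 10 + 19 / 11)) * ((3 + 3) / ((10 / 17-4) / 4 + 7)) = 217913073306383700 / 12246115408730059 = 17.79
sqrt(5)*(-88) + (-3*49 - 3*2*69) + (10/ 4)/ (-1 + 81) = -17951/ 32 - 88*sqrt(5) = -757.74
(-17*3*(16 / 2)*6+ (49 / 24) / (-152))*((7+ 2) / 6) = -8930353 / 2432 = -3672.02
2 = 2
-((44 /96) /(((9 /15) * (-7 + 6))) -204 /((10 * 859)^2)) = 1014590047 /1328185800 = 0.76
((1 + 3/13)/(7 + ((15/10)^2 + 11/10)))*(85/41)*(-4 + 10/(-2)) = -27200/12259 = -2.22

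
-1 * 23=-23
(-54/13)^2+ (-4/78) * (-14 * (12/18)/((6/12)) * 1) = 18.21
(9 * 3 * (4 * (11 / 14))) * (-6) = -3564 / 7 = -509.14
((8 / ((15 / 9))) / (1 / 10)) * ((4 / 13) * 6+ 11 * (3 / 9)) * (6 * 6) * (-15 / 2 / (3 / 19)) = -5882400 / 13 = -452492.31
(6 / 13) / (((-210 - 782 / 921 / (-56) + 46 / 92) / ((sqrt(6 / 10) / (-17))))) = 154728 * sqrt(15) / 5969425475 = 0.00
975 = 975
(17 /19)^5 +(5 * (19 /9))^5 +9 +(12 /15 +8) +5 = 95814997557183604 /731055849255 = 131063.85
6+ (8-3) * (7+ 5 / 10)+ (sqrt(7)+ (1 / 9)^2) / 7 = sqrt(7) / 7+ 49331 / 1134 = 43.88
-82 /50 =-41 /25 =-1.64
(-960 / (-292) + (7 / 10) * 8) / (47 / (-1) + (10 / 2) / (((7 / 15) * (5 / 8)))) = -22708 / 76285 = -0.30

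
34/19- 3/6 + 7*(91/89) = 28567/3382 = 8.45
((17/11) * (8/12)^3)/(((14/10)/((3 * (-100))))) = -68000/693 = -98.12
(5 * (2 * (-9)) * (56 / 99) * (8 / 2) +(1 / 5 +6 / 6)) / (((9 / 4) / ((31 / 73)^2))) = -42799096 / 2637855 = -16.22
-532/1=-532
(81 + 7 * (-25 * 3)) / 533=-444 / 533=-0.83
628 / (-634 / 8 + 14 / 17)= -42704 / 5333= -8.01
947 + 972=1919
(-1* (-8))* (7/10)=28/5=5.60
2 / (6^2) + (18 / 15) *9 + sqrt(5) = sqrt(5) + 977 / 90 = 13.09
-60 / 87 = -20 / 29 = -0.69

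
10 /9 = 1.11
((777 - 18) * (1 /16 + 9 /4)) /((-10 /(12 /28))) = -84249 /1120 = -75.22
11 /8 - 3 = -13 /8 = -1.62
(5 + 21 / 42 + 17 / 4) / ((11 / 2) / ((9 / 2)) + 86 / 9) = 351 / 388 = 0.90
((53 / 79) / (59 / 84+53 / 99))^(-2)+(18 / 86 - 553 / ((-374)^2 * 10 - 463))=1562828474465679745 / 432598309352293392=3.61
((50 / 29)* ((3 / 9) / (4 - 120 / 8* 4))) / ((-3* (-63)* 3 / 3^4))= -25 / 17052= -0.00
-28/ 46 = -14/ 23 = -0.61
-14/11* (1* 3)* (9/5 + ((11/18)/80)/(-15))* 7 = -1904581/39600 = -48.10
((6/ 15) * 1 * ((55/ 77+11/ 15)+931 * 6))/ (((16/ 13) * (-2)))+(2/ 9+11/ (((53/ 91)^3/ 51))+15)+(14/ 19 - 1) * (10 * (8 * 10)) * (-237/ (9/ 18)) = 3626000913714563/ 35641153800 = 101736.35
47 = 47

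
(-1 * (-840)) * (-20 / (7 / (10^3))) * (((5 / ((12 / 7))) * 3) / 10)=-2100000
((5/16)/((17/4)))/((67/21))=105/4556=0.02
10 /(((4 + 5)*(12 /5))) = 25 /54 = 0.46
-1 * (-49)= 49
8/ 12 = 2/ 3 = 0.67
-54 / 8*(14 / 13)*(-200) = 18900 / 13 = 1453.85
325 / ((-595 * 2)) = -65 / 238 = -0.27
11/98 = 0.11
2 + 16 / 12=10 / 3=3.33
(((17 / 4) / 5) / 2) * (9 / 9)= 17 / 40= 0.42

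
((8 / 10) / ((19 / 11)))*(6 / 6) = 44 / 95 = 0.46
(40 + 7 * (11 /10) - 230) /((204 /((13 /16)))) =-23699 /32640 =-0.73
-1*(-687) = 687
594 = 594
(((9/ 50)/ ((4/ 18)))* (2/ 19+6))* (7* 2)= 32886/ 475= 69.23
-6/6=-1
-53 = -53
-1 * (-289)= 289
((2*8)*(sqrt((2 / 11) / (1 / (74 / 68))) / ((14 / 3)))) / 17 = 0.09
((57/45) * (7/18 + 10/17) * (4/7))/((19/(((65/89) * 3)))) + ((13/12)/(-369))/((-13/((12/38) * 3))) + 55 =8180028775/148507002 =55.08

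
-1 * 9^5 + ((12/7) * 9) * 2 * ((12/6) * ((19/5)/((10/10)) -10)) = -2080107/35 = -59431.63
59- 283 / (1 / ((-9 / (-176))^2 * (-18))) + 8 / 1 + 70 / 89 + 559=640.11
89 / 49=1.82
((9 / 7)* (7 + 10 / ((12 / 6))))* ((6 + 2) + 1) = 972 / 7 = 138.86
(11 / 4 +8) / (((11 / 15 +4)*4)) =645 / 1136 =0.57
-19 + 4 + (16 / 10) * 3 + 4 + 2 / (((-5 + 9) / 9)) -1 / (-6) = -23 / 15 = -1.53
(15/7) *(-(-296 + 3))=4395/7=627.86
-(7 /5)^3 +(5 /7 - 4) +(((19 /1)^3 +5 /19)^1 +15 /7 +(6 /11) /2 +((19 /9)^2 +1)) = 101632702846 /14812875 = 6861.11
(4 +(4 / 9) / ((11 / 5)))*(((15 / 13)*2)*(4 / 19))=1280 / 627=2.04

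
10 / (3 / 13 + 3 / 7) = 91 / 6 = 15.17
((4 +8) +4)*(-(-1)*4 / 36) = 16 / 9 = 1.78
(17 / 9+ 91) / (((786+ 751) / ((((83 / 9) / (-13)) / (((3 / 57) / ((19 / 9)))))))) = -25049068 / 14566149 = -1.72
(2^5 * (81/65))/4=648/65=9.97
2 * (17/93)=34/93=0.37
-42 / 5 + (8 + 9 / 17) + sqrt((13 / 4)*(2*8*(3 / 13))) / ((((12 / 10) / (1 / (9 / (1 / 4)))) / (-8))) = -0.51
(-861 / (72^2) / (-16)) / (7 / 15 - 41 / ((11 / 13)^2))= -173635 / 950059008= -0.00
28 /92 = 7 /23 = 0.30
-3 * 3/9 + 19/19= 0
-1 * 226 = -226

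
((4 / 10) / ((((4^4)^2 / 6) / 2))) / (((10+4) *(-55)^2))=3 / 1734656000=0.00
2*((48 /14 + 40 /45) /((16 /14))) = 68 /9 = 7.56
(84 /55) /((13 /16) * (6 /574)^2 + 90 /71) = 2619993152 /2174693895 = 1.20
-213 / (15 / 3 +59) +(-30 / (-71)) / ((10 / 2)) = -14739 / 4544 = -3.24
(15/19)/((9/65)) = 325/57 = 5.70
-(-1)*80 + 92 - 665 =-493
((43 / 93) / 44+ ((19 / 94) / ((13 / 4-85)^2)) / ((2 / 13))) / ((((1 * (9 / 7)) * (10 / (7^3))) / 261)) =74.54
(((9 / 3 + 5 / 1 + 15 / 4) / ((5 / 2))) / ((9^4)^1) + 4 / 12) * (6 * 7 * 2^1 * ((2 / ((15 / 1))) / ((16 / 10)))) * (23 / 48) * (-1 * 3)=-3528637 / 1049760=-3.36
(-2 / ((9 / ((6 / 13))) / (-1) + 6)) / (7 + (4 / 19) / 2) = 0.02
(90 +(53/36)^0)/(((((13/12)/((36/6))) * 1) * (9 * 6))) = 28/3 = 9.33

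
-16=-16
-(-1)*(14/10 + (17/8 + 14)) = 701/40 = 17.52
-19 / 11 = -1.73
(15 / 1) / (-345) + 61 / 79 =1324 / 1817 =0.73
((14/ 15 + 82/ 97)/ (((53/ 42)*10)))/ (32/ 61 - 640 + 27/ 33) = -12155836/ 55077974975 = -0.00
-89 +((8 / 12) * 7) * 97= 1091 / 3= 363.67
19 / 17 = 1.12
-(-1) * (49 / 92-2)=-135 / 92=-1.47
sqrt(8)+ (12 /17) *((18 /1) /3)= 7.06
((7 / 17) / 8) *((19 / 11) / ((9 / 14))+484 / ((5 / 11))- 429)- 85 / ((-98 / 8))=39.80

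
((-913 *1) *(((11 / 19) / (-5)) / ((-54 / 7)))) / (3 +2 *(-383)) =10043 / 559170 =0.02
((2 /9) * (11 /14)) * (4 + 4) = 88 /63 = 1.40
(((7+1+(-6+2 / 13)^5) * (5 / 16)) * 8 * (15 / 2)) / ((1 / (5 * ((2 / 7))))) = -67836295500 / 371293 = -182702.87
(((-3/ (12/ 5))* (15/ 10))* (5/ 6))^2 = 625/ 256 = 2.44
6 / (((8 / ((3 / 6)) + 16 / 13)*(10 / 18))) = 351 / 560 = 0.63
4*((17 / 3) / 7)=68 / 21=3.24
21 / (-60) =-7 / 20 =-0.35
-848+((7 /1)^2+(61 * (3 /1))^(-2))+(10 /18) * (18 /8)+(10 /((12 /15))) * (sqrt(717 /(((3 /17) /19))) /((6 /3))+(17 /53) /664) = 938.78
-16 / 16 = -1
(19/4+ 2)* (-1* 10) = -135/2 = -67.50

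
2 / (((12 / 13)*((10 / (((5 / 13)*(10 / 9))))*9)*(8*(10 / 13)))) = 13 / 7776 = 0.00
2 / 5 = 0.40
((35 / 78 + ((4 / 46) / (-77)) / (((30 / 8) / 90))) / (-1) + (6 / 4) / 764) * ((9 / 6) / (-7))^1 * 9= 398600253 / 492508016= 0.81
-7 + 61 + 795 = 849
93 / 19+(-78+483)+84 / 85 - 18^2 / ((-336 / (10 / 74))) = 687682761 / 1673140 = 411.01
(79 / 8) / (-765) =-79 / 6120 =-0.01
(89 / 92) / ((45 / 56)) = 1246 / 1035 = 1.20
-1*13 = -13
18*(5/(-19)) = -90/19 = -4.74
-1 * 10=-10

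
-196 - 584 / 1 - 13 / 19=-780.68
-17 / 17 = -1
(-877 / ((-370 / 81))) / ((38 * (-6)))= -23679 / 28120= -0.84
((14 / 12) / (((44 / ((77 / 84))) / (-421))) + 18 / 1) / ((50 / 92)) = 51451 / 3600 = 14.29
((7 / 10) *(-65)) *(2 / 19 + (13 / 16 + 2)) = -80717 / 608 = -132.76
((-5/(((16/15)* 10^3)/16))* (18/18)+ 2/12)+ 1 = 131/120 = 1.09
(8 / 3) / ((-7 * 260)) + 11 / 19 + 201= 5227912 / 25935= 201.58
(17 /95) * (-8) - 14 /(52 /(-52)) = 1194 /95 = 12.57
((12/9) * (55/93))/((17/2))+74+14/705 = 82606304/1114605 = 74.11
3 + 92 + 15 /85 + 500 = 10118 /17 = 595.18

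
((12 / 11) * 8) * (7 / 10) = 336 / 55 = 6.11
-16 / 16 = -1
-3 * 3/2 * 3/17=-27/34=-0.79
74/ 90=37/ 45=0.82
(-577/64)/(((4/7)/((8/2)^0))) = -15.78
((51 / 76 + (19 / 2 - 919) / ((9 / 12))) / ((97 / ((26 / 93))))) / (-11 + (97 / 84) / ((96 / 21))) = 229910720 / 707363673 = 0.33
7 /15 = 0.47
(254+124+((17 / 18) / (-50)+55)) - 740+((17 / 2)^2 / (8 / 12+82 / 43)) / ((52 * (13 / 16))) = -1933755167 / 6312150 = -306.35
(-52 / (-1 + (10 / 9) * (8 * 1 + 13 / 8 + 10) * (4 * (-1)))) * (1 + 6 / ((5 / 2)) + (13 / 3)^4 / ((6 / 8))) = 14959126 / 53595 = 279.11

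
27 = 27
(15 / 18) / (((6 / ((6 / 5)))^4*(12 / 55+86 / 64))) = 176 / 206175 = 0.00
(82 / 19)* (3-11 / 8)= 533 / 76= 7.01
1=1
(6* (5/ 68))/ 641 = 15/ 21794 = 0.00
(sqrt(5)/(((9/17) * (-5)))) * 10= -34 * sqrt(5)/9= -8.45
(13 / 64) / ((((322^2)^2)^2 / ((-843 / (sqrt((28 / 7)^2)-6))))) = 10959 / 14793023365411441246208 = 0.00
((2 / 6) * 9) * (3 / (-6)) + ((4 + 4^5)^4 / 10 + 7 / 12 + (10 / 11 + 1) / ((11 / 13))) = 810791298857981 / 7260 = 111679242266.94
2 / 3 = 0.67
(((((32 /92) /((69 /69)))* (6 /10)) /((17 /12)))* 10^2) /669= 1920 /87193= 0.02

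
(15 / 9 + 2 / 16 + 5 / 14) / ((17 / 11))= 3971 / 2856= 1.39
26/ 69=0.38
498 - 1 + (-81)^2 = 7058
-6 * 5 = -30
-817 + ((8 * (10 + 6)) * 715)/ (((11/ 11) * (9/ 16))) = 1456967/ 9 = 161885.22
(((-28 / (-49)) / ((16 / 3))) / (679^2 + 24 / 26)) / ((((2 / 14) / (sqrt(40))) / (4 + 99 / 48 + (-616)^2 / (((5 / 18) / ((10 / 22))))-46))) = 387434151 * sqrt(10) / 191793440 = 6.39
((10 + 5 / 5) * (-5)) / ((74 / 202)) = -150.14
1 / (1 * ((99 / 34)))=34 / 99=0.34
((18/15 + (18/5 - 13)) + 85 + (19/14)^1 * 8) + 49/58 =179659/2030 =88.50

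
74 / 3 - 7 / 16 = 24.23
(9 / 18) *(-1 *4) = -2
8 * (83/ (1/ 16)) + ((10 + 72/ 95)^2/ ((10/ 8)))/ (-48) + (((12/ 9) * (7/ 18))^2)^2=254732543648213/ 23981275125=10622.14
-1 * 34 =-34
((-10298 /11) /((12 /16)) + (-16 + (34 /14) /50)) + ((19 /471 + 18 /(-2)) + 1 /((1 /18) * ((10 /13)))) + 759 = -296635961 /604450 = -490.75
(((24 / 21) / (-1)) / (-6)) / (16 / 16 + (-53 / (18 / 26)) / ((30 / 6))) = -15 / 1127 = -0.01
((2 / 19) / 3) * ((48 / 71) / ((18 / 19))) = 16 / 639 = 0.03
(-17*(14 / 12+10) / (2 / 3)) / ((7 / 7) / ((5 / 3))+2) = -5695 / 52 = -109.52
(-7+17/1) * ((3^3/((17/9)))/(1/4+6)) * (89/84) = 14418/595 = 24.23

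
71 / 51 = 1.39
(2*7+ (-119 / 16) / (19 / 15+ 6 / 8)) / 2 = 4991 / 968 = 5.16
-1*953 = -953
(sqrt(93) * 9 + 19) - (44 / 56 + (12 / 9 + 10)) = 289 / 42 + 9 * sqrt(93) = 93.67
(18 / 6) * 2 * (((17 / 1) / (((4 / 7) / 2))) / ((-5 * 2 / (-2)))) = 357 / 5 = 71.40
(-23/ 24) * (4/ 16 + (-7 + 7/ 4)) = 115/ 24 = 4.79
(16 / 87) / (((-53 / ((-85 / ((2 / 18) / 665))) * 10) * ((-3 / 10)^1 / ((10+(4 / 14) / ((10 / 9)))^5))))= -66806498.11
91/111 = 0.82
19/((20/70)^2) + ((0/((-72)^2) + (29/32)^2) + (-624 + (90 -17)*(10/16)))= -344.80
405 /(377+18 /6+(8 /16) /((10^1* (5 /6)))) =20250 /19003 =1.07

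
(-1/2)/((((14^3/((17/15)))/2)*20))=-17/823200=-0.00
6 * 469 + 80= 2894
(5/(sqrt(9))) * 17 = 85/3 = 28.33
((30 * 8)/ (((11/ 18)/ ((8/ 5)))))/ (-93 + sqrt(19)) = -321408/ 47465 - 3456 * sqrt(19)/ 47465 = -7.09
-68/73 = -0.93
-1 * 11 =-11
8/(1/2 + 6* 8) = 16/97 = 0.16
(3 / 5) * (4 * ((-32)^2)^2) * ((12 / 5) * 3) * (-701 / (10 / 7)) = -1111398285312 / 125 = -8891186282.50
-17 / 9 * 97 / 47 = -1649 / 423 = -3.90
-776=-776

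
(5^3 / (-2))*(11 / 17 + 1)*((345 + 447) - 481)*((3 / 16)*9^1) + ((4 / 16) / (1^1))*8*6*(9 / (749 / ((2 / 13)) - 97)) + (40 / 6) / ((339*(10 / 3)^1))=-7923103772905 / 146656824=-54024.79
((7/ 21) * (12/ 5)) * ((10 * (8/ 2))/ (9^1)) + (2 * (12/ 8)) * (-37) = -967/ 9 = -107.44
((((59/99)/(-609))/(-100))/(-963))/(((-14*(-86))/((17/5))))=-1003/34952260266000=-0.00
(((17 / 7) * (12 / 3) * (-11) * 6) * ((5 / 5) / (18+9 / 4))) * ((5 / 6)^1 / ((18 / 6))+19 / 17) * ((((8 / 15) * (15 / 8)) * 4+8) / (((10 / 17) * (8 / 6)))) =-91256 / 135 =-675.97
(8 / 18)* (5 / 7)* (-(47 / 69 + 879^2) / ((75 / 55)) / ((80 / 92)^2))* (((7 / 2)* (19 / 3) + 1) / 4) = -468708202523 / 340200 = -1377743.10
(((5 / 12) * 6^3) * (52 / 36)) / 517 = 0.25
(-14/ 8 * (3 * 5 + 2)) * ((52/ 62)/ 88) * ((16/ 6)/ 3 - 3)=29393/ 49104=0.60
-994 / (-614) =497 / 307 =1.62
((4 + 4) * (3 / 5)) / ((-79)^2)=24 / 31205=0.00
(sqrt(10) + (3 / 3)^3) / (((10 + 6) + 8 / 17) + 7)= 0.18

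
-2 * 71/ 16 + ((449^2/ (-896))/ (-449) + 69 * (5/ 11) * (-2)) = -700773/ 9856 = -71.10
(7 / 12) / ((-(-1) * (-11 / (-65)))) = 455 / 132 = 3.45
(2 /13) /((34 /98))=98 /221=0.44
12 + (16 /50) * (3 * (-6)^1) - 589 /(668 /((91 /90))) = 1607749 /300600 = 5.35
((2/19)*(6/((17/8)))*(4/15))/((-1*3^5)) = -128/392445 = -0.00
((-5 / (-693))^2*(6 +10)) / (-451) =-400 / 216592299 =-0.00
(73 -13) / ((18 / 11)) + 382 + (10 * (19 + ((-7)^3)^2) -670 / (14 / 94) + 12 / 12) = 1172601.10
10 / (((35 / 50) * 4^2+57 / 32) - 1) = 1600 / 1917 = 0.83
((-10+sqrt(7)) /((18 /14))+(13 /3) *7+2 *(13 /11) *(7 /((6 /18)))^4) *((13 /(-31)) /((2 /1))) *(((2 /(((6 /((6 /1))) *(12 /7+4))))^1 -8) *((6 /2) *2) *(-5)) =-30173651781 /1364 -4641 *sqrt(7) /124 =-22121544.61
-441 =-441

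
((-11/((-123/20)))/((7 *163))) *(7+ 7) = 440/20049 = 0.02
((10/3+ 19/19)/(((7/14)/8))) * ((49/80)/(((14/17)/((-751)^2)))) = 29083651.57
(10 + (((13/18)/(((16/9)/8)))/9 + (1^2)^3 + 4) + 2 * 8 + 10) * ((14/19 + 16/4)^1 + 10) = 609.53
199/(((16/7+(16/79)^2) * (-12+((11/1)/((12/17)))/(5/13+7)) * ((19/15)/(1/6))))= -1564868340/1375214851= -1.14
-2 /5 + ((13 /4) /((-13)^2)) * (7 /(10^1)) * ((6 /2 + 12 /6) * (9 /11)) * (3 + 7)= 431 /2860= 0.15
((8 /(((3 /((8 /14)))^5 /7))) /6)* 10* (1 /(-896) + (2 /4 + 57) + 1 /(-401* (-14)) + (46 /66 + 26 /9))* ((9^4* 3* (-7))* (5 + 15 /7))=-104294841456000 /74135677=-1406810.40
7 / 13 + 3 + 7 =137 / 13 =10.54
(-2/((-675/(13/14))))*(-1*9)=-13/525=-0.02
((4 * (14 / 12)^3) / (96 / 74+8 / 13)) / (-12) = -164983 / 596160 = -0.28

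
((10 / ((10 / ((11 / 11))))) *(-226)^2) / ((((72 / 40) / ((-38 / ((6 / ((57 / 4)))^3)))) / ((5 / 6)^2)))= -10031279.23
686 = 686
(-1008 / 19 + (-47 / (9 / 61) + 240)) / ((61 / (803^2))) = -14511426545 / 10431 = -1391182.68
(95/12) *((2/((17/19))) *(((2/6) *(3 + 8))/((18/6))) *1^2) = 19855/918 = 21.63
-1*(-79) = 79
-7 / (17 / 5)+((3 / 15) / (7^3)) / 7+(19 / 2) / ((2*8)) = -9567441 / 6530720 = -1.46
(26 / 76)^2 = 169 / 1444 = 0.12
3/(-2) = -3/2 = -1.50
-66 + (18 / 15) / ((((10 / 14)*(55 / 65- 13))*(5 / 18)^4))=-110127198 / 1234375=-89.22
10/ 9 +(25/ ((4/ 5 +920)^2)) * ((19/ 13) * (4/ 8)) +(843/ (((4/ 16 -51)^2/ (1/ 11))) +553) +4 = 558.14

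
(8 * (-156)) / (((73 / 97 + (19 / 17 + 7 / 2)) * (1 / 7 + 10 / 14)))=-4801888 / 17711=-271.12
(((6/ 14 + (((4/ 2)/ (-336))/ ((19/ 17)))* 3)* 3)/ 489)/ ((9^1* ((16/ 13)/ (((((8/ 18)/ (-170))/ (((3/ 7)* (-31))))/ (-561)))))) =-5707/ 71198514699840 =-0.00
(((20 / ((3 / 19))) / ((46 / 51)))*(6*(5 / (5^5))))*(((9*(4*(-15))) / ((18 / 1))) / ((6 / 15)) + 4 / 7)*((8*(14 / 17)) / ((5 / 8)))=-15204864 / 14375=-1057.73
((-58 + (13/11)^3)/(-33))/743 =75001/32634789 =0.00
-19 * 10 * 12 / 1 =-2280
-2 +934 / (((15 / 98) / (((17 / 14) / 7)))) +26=16238 / 15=1082.53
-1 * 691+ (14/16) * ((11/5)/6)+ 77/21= -54961/80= -687.01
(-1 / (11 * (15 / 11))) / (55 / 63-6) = 21 / 1615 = 0.01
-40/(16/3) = -15/2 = -7.50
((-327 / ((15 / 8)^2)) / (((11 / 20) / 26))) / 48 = -45344 / 495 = -91.60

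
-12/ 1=-12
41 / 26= 1.58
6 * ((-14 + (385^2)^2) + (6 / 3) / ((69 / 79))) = 3031949784634 / 23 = 131823903679.74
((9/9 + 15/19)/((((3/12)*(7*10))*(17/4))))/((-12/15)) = -4/133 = -0.03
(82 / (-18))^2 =1681 / 81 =20.75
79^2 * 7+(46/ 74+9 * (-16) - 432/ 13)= 20928498/ 481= 43510.39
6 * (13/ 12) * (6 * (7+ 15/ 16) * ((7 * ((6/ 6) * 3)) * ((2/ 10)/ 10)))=130.02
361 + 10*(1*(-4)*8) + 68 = 109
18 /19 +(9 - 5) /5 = 166 /95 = 1.75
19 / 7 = 2.71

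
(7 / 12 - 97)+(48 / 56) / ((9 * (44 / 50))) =-29663 / 308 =-96.31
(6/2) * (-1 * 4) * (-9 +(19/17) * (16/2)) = 12/17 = 0.71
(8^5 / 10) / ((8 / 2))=4096 / 5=819.20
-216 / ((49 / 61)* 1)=-13176 / 49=-268.90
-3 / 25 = -0.12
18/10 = 9/5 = 1.80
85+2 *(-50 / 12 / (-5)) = 260 / 3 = 86.67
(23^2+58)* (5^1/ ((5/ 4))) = 2348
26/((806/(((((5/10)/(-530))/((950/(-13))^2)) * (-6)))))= 507/14828075000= 0.00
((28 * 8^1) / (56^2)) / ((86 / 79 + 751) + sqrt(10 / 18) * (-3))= 6241 * sqrt(5) / 49421554280 + 938757 / 9884310856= 0.00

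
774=774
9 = 9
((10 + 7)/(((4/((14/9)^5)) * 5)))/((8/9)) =285719/32805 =8.71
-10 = -10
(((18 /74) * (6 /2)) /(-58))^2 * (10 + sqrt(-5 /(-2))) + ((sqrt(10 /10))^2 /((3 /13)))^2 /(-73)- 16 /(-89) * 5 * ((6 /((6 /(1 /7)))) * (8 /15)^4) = -260050305420151 /1060316154717750 + 729 * sqrt(10) /9210632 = -0.25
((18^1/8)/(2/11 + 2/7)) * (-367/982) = -28259/15712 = -1.80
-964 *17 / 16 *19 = -77843 / 4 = -19460.75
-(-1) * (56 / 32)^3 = 343 / 64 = 5.36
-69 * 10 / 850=-69 / 85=-0.81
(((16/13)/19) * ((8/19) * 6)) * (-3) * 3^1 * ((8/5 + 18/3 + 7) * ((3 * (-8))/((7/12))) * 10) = 290635776/32851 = 8847.09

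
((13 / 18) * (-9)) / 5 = -13 / 10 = -1.30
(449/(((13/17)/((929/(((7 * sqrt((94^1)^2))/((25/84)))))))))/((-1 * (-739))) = 0.33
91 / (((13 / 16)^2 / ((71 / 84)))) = 4544 / 39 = 116.51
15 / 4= 3.75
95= 95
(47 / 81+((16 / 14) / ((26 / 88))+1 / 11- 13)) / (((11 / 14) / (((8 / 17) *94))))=-1031748512 / 2166021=-476.33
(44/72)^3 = 1331/5832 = 0.23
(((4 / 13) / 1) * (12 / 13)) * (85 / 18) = 680 / 507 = 1.34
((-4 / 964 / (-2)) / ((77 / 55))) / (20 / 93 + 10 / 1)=0.00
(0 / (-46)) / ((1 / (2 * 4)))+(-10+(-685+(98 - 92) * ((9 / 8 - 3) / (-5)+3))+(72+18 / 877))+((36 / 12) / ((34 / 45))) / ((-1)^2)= -35707585 / 59636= -598.76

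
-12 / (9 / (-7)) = 28 / 3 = 9.33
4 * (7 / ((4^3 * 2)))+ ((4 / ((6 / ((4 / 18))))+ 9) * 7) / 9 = 57029 / 7776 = 7.33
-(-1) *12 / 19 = 12 / 19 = 0.63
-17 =-17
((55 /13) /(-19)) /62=-55 /15314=-0.00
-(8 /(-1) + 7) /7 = 0.14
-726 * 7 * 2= -10164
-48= -48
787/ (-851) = -787/ 851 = -0.92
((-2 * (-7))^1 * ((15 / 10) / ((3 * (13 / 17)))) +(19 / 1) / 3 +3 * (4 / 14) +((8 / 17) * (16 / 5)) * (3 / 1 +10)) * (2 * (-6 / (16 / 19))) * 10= -7918649 / 1547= -5118.71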